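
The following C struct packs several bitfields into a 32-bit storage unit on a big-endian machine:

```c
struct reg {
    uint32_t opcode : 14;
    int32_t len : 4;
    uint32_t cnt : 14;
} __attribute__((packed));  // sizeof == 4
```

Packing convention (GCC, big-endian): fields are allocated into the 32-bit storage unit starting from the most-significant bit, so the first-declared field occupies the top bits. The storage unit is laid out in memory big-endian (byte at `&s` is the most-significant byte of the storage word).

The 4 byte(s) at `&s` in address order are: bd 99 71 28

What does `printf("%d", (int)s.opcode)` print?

12134

[0]=0xbd [1]=0x99 [2]=0x71 [3]=0x28 (big-endian) → word 0xbd997128
opcode [18+:14] = (word>>18) & 0x3fff = 12134  ←
len [14+:4] = (word>>14) & 0xf = 5
cnt [0+:14] = (word>>0) & 0x3fff = 12584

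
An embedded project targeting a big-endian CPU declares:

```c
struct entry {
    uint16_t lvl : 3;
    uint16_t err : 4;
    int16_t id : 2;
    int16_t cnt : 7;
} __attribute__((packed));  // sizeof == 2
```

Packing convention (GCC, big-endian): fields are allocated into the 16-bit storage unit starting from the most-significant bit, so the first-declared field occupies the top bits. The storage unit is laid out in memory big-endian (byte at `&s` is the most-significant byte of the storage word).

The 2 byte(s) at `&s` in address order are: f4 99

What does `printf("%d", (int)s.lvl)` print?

7

[0]=0xf4 [1]=0x99 (big-endian) → word 0xf499
lvl:3 @ bit 13 → (0xf499>>13)&0x7 = 0x7  ←
err:4 @ bit 9 → (0xf499>>9)&0xf = 0xa
id:2 @ bit 7 → (0xf499>>7)&0x3 = 0x1
cnt:7 @ bit 0 → (0xf499>>0)&0x7f = 0x19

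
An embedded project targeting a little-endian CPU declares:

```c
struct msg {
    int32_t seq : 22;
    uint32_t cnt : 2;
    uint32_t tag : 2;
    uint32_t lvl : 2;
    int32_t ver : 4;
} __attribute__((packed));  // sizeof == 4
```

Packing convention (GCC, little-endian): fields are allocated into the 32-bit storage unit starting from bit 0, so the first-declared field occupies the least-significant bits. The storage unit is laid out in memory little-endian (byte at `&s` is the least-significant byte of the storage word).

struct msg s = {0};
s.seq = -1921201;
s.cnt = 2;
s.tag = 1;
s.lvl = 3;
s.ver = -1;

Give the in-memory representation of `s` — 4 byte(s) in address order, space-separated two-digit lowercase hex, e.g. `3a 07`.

seq:22 = -1921201 → 0x22af4f << 0 → word 0x0022af4f
cnt:2 = 2 → 0x2 << 22 → word 0x00a2af4f
tag:2 = 1 → 0x1 << 24 → word 0x01a2af4f
lvl:2 = 3 → 0x3 << 26 → word 0x0da2af4f
ver:4 = -1 → 0xf << 28 → word 0xfda2af4f
word = 0xfda2af4f → little-endian bytes:
  [0]=0x4f  [1]=0xaf  [2]=0xa2  [3]=0xfd

4f af a2 fd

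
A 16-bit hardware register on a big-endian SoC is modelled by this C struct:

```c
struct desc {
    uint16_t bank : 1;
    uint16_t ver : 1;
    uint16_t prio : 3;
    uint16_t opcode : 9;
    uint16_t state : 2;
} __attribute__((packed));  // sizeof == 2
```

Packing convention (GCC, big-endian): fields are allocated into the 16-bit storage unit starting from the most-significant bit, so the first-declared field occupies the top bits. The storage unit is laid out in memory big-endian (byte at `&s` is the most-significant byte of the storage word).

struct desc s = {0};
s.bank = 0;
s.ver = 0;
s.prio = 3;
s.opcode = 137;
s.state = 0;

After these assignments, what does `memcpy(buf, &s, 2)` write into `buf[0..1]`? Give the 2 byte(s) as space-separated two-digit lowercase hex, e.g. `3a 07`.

bank:1 = 0 → 0x0 << 15 → word 0x0000
ver:1 = 0 → 0x0 << 14 → word 0x0000
prio:3 = 3 → 0x3 << 11 → word 0x1800
opcode:9 = 137 → 0x89 << 2 → word 0x1a24
state:2 = 0 → 0x0 << 0 → word 0x1a24
word = 0x1a24 → big-endian bytes:
  [0]=0x1a  [1]=0x24

1a 24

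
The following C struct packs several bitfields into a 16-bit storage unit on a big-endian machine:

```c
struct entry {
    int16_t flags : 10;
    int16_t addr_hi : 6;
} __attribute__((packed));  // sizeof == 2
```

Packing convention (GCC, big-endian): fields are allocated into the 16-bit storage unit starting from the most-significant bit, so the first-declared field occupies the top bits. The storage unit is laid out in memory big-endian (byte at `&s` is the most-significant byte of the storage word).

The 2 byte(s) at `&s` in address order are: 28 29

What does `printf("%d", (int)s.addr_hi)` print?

-23

[0]=0x28 [1]=0x29 (big-endian) → word 0x2829
flags:10 @ bit 6 → (0x2829>>6)&0x3ff = 0xa0
addr_hi:6 @ bit 0 → (0x2829>>0)&0x3f = 0x29  ←
addr_hi signed 6b, MSB=1: 41 - 64 = -23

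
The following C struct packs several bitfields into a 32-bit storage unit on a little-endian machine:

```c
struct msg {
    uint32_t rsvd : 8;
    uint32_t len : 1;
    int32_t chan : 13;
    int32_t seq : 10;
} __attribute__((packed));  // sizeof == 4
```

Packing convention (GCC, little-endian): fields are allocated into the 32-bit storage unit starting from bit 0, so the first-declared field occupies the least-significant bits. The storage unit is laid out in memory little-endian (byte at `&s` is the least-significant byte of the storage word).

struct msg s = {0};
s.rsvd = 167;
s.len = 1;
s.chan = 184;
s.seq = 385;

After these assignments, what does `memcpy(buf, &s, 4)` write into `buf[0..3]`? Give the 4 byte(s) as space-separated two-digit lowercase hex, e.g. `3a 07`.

a7 71 41 60

rsvd (8b) val=167 bits=0xa7 at bit 0: 0x000000a7
len (1b) val=1 bits=0x1 at bit 8: 0x000001a7
chan (13b) val=184 bits=0xb8 at bit 9: 0x000171a7
seq (10b) val=385 bits=0x181 at bit 22: 0x604171a7
word = 0x604171a7 → little-endian bytes:
  [0]=0xa7  [1]=0x71  [2]=0x41  [3]=0x60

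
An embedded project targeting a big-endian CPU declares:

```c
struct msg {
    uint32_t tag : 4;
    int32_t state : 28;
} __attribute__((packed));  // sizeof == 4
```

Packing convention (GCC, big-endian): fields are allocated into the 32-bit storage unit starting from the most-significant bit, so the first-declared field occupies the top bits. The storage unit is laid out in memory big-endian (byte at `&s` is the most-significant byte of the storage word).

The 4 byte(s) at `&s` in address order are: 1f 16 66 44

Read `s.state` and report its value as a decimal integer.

-15309244

[0]=0x1f [1]=0x16 [2]=0x66 [3]=0x44 (big-endian) → word 0x1f166644
tag [28+:4] = (word>>28) & 0xf = 1
state [0+:28] = (word>>0) & 0xfffffff = 253126212  ←
state signed 28b, MSB=1: 253126212 - 268435456 = -15309244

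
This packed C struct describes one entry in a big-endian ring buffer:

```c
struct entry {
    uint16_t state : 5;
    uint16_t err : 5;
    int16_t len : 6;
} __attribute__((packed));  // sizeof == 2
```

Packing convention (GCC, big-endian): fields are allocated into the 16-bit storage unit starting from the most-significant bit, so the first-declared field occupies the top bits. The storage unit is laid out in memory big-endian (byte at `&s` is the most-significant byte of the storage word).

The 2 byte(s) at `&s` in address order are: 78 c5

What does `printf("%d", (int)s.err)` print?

[0]=0x78 [1]=0xc5 (big-endian) → word 0x78c5
state:5 @ bit 11 → (0x78c5>>11)&0x1f = 0xf
err:5 @ bit 6 → (0x78c5>>6)&0x1f = 0x3  ←
len:6 @ bit 0 → (0x78c5>>0)&0x3f = 0x5

3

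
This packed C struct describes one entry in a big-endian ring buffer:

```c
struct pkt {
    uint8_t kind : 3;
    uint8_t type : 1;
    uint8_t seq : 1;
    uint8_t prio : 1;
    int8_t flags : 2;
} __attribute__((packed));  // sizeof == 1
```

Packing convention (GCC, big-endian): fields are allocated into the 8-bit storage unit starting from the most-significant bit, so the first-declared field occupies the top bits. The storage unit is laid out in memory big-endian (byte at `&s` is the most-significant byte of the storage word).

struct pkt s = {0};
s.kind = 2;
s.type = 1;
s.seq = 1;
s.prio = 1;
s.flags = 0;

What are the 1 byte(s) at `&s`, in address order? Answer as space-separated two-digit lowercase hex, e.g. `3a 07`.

5c

kind (3b) val=2 bits=0x2 at bit 5: 0x40
type (1b) val=1 bits=0x1 at bit 4: 0x50
seq (1b) val=1 bits=0x1 at bit 3: 0x58
prio (1b) val=1 bits=0x1 at bit 2: 0x5c
flags (2b) val=0 bits=0x0 at bit 0: 0x5c
word = 0x5c → big-endian bytes:
  [0]=0x5c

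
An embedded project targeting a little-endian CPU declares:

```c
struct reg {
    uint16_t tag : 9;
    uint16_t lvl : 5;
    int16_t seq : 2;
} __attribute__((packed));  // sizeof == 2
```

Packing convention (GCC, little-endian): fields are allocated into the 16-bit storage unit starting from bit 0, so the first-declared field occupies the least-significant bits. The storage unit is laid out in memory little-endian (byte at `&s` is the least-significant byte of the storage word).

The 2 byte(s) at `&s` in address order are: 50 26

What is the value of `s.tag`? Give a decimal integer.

[0]=0x50 [1]=0x26 (little-endian) → word 0x2650
tag [0+:9] = (word>>0) & 0x1ff = 80  ←
lvl [9+:5] = (word>>9) & 0x1f = 19
seq [14+:2] = (word>>14) & 0x3 = 0

80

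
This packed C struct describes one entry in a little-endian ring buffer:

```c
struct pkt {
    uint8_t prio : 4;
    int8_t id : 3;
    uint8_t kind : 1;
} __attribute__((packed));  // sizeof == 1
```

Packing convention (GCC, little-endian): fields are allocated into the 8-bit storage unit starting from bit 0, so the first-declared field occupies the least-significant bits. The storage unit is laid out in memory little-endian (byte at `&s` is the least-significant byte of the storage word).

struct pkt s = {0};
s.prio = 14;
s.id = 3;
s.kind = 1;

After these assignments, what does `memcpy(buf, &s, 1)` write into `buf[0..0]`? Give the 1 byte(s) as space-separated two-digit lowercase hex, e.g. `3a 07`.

be

[0+:4] prio=14 & 0xf = 0xe; word=0x0e
[4+:3] id=3 & 0x7 = 0x3; word=0x3e
[7+:1] kind=1 & 0x1 = 0x1; word=0xbe
word = 0xbe → little-endian bytes:
  [0]=0xbe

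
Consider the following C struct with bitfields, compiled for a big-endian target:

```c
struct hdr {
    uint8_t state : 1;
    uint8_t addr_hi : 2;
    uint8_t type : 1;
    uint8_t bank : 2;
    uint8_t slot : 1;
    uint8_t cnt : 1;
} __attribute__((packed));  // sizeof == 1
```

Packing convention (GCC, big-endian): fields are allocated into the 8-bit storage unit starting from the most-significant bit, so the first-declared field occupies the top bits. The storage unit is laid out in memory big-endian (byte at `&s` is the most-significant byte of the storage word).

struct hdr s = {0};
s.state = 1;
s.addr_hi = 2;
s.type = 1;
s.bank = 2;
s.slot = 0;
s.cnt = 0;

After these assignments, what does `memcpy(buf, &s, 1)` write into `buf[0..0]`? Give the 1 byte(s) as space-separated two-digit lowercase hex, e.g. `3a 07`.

d8

[7+:1] state=1 & 0x1 = 0x1; word=0x80
[5+:2] addr_hi=2 & 0x3 = 0x2; word=0xc0
[4+:1] type=1 & 0x1 = 0x1; word=0xd0
[2+:2] bank=2 & 0x3 = 0x2; word=0xd8
[1+:1] slot=0 & 0x1 = 0x0; word=0xd8
[0+:1] cnt=0 & 0x1 = 0x0; word=0xd8
word = 0xd8 → big-endian bytes:
  [0]=0xd8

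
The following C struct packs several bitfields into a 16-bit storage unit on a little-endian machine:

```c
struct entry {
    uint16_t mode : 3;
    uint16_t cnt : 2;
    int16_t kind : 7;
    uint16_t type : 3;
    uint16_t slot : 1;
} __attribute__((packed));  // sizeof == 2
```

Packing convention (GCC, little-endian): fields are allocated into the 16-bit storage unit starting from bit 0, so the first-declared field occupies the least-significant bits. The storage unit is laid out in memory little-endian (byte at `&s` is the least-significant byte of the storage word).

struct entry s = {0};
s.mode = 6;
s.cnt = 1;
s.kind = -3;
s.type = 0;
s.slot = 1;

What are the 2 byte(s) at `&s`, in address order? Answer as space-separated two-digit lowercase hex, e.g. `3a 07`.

mode:3 = 6 → 0x6 << 0 → word 0x0006
cnt:2 = 1 → 0x1 << 3 → word 0x000e
kind:7 = -3 → 0x7d << 5 → word 0x0fae
type:3 = 0 → 0x0 << 12 → word 0x0fae
slot:1 = 1 → 0x1 << 15 → word 0x8fae
word = 0x8fae → little-endian bytes:
  [0]=0xae  [1]=0x8f

ae 8f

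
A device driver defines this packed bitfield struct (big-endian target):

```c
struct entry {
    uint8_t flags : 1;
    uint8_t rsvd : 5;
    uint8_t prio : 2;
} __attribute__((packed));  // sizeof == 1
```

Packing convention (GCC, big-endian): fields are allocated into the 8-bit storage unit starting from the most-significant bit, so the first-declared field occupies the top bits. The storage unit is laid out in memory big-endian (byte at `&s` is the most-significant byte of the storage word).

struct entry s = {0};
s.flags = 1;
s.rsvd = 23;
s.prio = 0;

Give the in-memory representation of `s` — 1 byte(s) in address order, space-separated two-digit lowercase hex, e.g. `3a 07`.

dc

flags:1 = 1 → 0x1 << 7 → word 0x80
rsvd:5 = 23 → 0x17 << 2 → word 0xdc
prio:2 = 0 → 0x0 << 0 → word 0xdc
word = 0xdc → big-endian bytes:
  [0]=0xdc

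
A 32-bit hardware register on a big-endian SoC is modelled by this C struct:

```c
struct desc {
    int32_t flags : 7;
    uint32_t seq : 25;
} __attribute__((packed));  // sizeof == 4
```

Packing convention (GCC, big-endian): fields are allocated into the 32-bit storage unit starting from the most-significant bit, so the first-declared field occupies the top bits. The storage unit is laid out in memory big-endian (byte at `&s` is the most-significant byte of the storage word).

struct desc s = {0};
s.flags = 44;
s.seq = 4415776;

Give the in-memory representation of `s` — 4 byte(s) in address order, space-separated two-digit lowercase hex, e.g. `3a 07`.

[25+:7] flags=44 & 0x7f = 0x2c; word=0x58000000
[0+:25] seq=4415776 & 0x1ffffff = 0x436120; word=0x58436120
word = 0x58436120 → big-endian bytes:
  [0]=0x58  [1]=0x43  [2]=0x61  [3]=0x20

58 43 61 20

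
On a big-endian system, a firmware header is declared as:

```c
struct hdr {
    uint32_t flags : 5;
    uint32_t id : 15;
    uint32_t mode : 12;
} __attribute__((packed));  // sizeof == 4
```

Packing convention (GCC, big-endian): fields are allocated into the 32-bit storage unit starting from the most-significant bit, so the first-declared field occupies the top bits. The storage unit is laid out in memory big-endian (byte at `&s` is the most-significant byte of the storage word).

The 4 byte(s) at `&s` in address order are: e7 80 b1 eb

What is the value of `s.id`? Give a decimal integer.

[0]=0xe7 [1]=0x80 [2]=0xb1 [3]=0xeb (big-endian) → word 0xe780b1eb
flags [27+:5] = (word>>27) & 0x1f = 28
id [12+:15] = (word>>12) & 0x7fff = 30731  ←
mode [0+:12] = (word>>0) & 0xfff = 491

30731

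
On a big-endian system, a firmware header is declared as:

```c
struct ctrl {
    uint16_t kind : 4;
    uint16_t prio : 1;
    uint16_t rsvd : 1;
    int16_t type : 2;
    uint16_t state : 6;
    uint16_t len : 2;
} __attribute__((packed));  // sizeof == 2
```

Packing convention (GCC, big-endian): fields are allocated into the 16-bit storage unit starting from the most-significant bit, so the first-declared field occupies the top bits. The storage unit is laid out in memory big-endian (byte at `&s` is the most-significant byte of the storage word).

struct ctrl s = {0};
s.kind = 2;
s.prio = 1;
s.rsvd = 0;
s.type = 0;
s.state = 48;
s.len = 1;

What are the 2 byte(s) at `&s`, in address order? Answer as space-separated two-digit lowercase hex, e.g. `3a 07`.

kind:4 = 2 → 0x2 << 12 → word 0x2000
prio:1 = 1 → 0x1 << 11 → word 0x2800
rsvd:1 = 0 → 0x0 << 10 → word 0x2800
type:2 = 0 → 0x0 << 8 → word 0x2800
state:6 = 48 → 0x30 << 2 → word 0x28c0
len:2 = 1 → 0x1 << 0 → word 0x28c1
word = 0x28c1 → big-endian bytes:
  [0]=0x28  [1]=0xc1

28 c1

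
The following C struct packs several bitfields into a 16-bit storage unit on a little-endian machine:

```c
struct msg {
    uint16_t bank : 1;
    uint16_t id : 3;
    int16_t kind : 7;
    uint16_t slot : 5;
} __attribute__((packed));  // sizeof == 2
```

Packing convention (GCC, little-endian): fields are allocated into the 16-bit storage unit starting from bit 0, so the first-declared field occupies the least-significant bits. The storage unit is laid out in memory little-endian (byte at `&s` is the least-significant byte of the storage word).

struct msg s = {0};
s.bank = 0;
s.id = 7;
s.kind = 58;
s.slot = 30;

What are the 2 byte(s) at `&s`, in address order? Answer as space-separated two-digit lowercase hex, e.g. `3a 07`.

[0+:1] bank=0 & 0x1 = 0x0; word=0x0000
[1+:3] id=7 & 0x7 = 0x7; word=0x000e
[4+:7] kind=58 & 0x7f = 0x3a; word=0x03ae
[11+:5] slot=30 & 0x1f = 0x1e; word=0xf3ae
word = 0xf3ae → little-endian bytes:
  [0]=0xae  [1]=0xf3

ae f3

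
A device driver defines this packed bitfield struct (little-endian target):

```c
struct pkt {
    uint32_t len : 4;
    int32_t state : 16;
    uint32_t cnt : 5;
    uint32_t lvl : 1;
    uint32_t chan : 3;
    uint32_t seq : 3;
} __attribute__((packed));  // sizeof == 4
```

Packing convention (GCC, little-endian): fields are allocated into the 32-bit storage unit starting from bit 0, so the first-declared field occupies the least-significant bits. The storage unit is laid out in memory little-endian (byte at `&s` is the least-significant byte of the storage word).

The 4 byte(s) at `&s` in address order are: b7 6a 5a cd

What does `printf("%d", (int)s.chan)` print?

[0]=0xb7 [1]=0x6a [2]=0x5a [3]=0xcd (little-endian) → word 0xcd5a6ab7
len:4 @ bit 0 → (0xcd5a6ab7>>0)&0xf = 0x7
state:16 @ bit 4 → (0xcd5a6ab7>>4)&0xffff = 0xa6ab
cnt:5 @ bit 20 → (0xcd5a6ab7>>20)&0x1f = 0x15
lvl:1 @ bit 25 → (0xcd5a6ab7>>25)&0x1 = 0x0
chan:3 @ bit 26 → (0xcd5a6ab7>>26)&0x7 = 0x3  ←
seq:3 @ bit 29 → (0xcd5a6ab7>>29)&0x7 = 0x6

3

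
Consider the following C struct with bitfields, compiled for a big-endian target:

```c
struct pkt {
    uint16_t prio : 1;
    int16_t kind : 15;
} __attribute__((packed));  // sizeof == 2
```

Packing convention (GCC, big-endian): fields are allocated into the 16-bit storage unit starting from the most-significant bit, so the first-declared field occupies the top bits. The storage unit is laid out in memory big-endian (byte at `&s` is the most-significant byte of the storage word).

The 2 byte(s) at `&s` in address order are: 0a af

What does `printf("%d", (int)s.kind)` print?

[0]=0x0a [1]=0xaf (big-endian) → word 0x0aaf
prio [15+:1] = (word>>15) & 0x1 = 0
kind [0+:15] = (word>>0) & 0x7fff = 2735  ←
kind signed 15b, MSB=0: value = 2735

2735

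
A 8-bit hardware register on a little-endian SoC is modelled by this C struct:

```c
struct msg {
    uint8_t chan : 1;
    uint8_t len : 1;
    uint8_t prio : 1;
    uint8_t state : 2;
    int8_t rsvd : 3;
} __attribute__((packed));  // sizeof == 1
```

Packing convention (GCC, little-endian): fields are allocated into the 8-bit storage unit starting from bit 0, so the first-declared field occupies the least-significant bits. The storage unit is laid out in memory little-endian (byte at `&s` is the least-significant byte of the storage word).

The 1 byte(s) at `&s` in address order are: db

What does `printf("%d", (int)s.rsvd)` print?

-2

[0]=0xdb (little-endian) → word 0xdb
chan [0+:1] = (word>>0) & 0x1 = 1
len [1+:1] = (word>>1) & 0x1 = 1
prio [2+:1] = (word>>2) & 0x1 = 0
state [3+:2] = (word>>3) & 0x3 = 3
rsvd [5+:3] = (word>>5) & 0x7 = 6  ←
rsvd signed 3b, MSB=1: 6 - 8 = -2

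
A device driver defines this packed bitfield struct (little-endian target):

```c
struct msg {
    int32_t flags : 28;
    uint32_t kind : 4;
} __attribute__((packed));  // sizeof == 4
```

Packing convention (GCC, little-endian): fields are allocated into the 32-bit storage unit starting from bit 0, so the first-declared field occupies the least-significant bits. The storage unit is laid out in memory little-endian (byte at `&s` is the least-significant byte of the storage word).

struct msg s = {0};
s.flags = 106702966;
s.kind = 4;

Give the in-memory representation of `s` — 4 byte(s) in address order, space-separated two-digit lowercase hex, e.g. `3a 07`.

[0+:28] flags=106702966 & 0xfffffff = 0x65c2876; word=0x065c2876
[28+:4] kind=4 & 0xf = 0x4; word=0x465c2876
word = 0x465c2876 → little-endian bytes:
  [0]=0x76  [1]=0x28  [2]=0x5c  [3]=0x46

76 28 5c 46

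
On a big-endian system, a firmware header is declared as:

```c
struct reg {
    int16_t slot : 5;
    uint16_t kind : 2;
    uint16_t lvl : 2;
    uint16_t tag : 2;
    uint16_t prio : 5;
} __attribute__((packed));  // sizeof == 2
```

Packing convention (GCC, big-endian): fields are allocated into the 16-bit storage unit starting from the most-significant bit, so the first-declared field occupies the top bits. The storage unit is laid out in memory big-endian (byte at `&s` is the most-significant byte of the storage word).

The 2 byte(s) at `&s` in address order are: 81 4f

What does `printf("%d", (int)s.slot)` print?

-16

[0]=0x81 [1]=0x4f (big-endian) → word 0x814f
slot [11+:5] = (word>>11) & 0x1f = 16  ←
kind [9+:2] = (word>>9) & 0x3 = 0
lvl [7+:2] = (word>>7) & 0x3 = 2
tag [5+:2] = (word>>5) & 0x3 = 2
prio [0+:5] = (word>>0) & 0x1f = 15
slot signed 5b, MSB=1: 16 - 32 = -16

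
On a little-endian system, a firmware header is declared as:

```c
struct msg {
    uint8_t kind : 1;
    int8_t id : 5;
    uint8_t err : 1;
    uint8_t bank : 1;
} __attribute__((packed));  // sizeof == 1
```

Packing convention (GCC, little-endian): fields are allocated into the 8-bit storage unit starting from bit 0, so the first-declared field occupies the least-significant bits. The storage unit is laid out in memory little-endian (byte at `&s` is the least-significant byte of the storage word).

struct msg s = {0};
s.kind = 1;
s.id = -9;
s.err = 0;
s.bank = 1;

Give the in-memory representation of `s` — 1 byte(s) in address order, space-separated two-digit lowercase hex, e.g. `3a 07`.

kind:1 = 1 → 0x1 << 0 → word 0x01
id:5 = -9 → 0x17 << 1 → word 0x2f
err:1 = 0 → 0x0 << 6 → word 0x2f
bank:1 = 1 → 0x1 << 7 → word 0xaf
word = 0xaf → little-endian bytes:
  [0]=0xaf

af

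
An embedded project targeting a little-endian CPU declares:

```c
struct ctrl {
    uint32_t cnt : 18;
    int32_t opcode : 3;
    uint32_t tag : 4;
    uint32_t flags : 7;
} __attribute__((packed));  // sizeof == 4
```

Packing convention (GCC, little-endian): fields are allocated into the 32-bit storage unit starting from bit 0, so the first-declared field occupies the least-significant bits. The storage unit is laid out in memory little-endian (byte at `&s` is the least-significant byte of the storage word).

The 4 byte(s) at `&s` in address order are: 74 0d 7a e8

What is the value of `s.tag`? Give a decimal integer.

3

[0]=0x74 [1]=0x0d [2]=0x7a [3]=0xe8 (little-endian) → word 0xe87a0d74
cnt:18 @ bit 0 → (0xe87a0d74>>0)&0x3ffff = 0x20d74
opcode:3 @ bit 18 → (0xe87a0d74>>18)&0x7 = 0x6
tag:4 @ bit 21 → (0xe87a0d74>>21)&0xf = 0x3  ←
flags:7 @ bit 25 → (0xe87a0d74>>25)&0x7f = 0x74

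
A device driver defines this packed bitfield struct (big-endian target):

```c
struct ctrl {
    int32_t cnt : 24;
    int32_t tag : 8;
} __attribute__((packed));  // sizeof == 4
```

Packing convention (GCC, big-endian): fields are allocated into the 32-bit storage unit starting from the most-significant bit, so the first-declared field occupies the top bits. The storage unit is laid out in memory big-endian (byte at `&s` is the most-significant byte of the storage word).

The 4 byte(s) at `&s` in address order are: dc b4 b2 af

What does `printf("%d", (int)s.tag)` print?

[0]=0xdc [1]=0xb4 [2]=0xb2 [3]=0xaf (big-endian) → word 0xdcb4b2af
cnt:24 @ bit 8 → (0xdcb4b2af>>8)&0xffffff = 0xdcb4b2
tag:8 @ bit 0 → (0xdcb4b2af>>0)&0xff = 0xaf  ←
tag signed 8b, MSB=1: 175 - 256 = -81

-81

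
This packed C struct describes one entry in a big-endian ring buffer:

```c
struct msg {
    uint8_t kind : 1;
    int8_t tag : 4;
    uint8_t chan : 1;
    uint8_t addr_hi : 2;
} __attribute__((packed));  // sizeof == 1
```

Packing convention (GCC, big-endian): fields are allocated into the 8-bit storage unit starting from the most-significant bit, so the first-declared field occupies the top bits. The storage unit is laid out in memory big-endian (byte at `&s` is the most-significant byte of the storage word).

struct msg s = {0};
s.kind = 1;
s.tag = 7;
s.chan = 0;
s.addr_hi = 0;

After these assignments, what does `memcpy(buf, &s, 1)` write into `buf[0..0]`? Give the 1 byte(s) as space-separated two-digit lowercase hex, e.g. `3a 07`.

b8

kind:1 = 1 → 0x1 << 7 → word 0x80
tag:4 = 7 → 0x7 << 3 → word 0xb8
chan:1 = 0 → 0x0 << 2 → word 0xb8
addr_hi:2 = 0 → 0x0 << 0 → word 0xb8
word = 0xb8 → big-endian bytes:
  [0]=0xb8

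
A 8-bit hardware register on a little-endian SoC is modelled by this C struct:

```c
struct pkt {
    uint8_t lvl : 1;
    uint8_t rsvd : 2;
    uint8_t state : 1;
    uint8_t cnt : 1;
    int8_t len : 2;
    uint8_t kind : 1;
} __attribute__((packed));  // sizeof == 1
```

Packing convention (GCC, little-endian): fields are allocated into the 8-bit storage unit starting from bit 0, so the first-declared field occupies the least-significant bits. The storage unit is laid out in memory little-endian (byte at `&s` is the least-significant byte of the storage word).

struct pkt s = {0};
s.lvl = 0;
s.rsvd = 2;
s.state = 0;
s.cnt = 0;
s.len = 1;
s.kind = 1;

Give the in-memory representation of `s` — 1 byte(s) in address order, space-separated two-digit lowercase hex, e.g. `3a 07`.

lvl:1 = 0 → 0x0 << 0 → word 0x00
rsvd:2 = 2 → 0x2 << 1 → word 0x04
state:1 = 0 → 0x0 << 3 → word 0x04
cnt:1 = 0 → 0x0 << 4 → word 0x04
len:2 = 1 → 0x1 << 5 → word 0x24
kind:1 = 1 → 0x1 << 7 → word 0xa4
word = 0xa4 → little-endian bytes:
  [0]=0xa4

a4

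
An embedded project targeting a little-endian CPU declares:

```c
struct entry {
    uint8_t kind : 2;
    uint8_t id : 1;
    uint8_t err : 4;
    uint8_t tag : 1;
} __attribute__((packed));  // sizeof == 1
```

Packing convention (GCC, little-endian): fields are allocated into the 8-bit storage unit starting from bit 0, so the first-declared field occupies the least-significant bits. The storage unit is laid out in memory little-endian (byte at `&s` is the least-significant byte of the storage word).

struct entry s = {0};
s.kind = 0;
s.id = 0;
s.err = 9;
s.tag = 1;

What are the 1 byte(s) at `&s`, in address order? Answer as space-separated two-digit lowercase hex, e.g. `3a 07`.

kind:2 = 0 → 0x0 << 0 → word 0x00
id:1 = 0 → 0x0 << 2 → word 0x00
err:4 = 9 → 0x9 << 3 → word 0x48
tag:1 = 1 → 0x1 << 7 → word 0xc8
word = 0xc8 → little-endian bytes:
  [0]=0xc8

c8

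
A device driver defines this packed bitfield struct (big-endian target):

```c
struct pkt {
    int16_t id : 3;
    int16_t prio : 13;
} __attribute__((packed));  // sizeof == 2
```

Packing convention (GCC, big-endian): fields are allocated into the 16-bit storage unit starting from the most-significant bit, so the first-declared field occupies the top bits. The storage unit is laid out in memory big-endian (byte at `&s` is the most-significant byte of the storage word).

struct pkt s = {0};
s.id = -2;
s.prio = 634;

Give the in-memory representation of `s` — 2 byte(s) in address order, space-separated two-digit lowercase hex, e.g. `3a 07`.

id:3 = -2 → 0x6 << 13 → word 0xc000
prio:13 = 634 → 0x27a << 0 → word 0xc27a
word = 0xc27a → big-endian bytes:
  [0]=0xc2  [1]=0x7a

c2 7a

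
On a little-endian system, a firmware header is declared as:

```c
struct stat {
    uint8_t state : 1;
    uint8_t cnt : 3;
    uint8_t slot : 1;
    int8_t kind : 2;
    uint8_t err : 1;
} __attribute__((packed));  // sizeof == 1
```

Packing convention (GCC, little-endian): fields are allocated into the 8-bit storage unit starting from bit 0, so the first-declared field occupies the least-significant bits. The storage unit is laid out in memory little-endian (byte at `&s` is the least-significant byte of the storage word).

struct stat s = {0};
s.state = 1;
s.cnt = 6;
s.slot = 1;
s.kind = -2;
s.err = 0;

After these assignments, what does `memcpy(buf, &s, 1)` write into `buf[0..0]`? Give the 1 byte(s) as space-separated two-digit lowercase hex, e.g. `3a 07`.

5d

state (1b) val=1 bits=0x1 at bit 0: 0x01
cnt (3b) val=6 bits=0x6 at bit 1: 0x0d
slot (1b) val=1 bits=0x1 at bit 4: 0x1d
kind (2b) val=-2 bits=0x2 at bit 5: 0x5d
err (1b) val=0 bits=0x0 at bit 7: 0x5d
word = 0x5d → little-endian bytes:
  [0]=0x5d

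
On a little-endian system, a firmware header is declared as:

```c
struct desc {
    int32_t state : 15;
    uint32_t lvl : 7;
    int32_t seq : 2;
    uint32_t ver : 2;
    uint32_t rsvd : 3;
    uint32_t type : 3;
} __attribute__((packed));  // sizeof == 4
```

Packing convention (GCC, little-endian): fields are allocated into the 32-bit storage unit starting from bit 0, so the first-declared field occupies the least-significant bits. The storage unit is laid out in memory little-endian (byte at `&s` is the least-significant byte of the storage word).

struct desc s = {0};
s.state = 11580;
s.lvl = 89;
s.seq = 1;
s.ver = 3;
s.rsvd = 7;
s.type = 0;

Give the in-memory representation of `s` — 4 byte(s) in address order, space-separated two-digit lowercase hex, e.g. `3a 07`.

state:15 = 11580 → 0x2d3c << 0 → word 0x00002d3c
lvl:7 = 89 → 0x59 << 15 → word 0x002cad3c
seq:2 = 1 → 0x1 << 22 → word 0x006cad3c
ver:2 = 3 → 0x3 << 24 → word 0x036cad3c
rsvd:3 = 7 → 0x7 << 26 → word 0x1f6cad3c
type:3 = 0 → 0x0 << 29 → word 0x1f6cad3c
word = 0x1f6cad3c → little-endian bytes:
  [0]=0x3c  [1]=0xad  [2]=0x6c  [3]=0x1f

3c ad 6c 1f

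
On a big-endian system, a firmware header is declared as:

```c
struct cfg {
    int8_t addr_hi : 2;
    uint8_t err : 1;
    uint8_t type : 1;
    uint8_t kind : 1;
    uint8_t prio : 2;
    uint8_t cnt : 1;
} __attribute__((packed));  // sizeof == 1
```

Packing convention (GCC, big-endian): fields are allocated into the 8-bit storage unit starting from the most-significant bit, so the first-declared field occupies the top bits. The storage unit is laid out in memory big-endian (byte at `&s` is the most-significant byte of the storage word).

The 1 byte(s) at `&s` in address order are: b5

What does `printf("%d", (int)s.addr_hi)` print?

[0]=0xb5 (big-endian) → word 0xb5
addr_hi:2 @ bit 6 → (0xb5>>6)&0x3 = 0x2  ←
err:1 @ bit 5 → (0xb5>>5)&0x1 = 0x1
type:1 @ bit 4 → (0xb5>>4)&0x1 = 0x1
kind:1 @ bit 3 → (0xb5>>3)&0x1 = 0x0
prio:2 @ bit 1 → (0xb5>>1)&0x3 = 0x2
cnt:1 @ bit 0 → (0xb5>>0)&0x1 = 0x1
addr_hi signed 2b, MSB=1: 2 - 4 = -2

-2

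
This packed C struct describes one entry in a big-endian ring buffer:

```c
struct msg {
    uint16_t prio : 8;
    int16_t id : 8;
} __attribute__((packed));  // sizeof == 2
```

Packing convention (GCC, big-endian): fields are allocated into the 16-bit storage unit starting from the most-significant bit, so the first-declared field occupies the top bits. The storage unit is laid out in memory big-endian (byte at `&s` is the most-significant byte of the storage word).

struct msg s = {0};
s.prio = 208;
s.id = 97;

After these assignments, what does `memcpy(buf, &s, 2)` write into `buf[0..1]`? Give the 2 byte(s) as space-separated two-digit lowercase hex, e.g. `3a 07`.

d0 61

prio (8b) val=208 bits=0xd0 at bit 8: 0xd000
id (8b) val=97 bits=0x61 at bit 0: 0xd061
word = 0xd061 → big-endian bytes:
  [0]=0xd0  [1]=0x61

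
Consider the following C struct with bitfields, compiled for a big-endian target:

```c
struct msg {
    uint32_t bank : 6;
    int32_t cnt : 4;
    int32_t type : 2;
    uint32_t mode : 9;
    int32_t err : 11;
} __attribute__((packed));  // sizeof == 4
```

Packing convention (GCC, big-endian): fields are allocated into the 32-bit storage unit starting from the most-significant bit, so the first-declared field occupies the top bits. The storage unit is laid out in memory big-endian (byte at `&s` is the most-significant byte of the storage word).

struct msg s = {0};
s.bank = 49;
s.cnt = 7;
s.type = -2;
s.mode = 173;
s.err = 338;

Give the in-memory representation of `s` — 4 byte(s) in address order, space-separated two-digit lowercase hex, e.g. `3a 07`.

c5 e5 69 52

bank:6 = 49 → 0x31 << 26 → word 0xc4000000
cnt:4 = 7 → 0x7 << 22 → word 0xc5c00000
type:2 = -2 → 0x2 << 20 → word 0xc5e00000
mode:9 = 173 → 0xad << 11 → word 0xc5e56800
err:11 = 338 → 0x152 << 0 → word 0xc5e56952
word = 0xc5e56952 → big-endian bytes:
  [0]=0xc5  [1]=0xe5  [2]=0x69  [3]=0x52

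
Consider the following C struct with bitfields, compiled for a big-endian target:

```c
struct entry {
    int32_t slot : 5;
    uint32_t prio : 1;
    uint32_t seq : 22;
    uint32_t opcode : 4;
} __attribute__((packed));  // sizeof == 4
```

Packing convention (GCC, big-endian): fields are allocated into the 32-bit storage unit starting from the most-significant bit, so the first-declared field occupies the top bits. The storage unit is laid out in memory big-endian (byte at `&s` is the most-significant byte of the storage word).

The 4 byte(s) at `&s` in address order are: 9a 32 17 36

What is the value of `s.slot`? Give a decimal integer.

-13

[0]=0x9a [1]=0x32 [2]=0x17 [3]=0x36 (big-endian) → word 0x9a321736
slot [27+:5] = (word>>27) & 0x1f = 19  ←
prio [26+:1] = (word>>26) & 0x1 = 0
seq [4+:22] = (word>>4) & 0x3fffff = 2302323
opcode [0+:4] = (word>>0) & 0xf = 6
slot signed 5b, MSB=1: 19 - 32 = -13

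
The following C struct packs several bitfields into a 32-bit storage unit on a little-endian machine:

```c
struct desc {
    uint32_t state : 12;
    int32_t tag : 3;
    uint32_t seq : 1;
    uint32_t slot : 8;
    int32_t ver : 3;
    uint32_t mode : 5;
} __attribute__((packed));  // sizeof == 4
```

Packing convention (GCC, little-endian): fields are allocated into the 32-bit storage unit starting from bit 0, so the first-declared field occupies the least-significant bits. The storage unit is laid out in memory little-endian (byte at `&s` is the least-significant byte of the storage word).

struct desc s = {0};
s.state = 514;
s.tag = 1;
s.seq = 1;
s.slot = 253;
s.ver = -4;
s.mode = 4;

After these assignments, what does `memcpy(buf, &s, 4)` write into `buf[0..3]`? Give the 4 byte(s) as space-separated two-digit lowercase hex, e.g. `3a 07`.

[0+:12] state=514 & 0xfff = 0x202; word=0x00000202
[12+:3] tag=1 & 0x7 = 0x1; word=0x00001202
[15+:1] seq=1 & 0x1 = 0x1; word=0x00009202
[16+:8] slot=253 & 0xff = 0xfd; word=0x00fd9202
[24+:3] ver=-4 & 0x7 = 0x4; word=0x04fd9202
[27+:5] mode=4 & 0x1f = 0x4; word=0x24fd9202
word = 0x24fd9202 → little-endian bytes:
  [0]=0x02  [1]=0x92  [2]=0xfd  [3]=0x24

02 92 fd 24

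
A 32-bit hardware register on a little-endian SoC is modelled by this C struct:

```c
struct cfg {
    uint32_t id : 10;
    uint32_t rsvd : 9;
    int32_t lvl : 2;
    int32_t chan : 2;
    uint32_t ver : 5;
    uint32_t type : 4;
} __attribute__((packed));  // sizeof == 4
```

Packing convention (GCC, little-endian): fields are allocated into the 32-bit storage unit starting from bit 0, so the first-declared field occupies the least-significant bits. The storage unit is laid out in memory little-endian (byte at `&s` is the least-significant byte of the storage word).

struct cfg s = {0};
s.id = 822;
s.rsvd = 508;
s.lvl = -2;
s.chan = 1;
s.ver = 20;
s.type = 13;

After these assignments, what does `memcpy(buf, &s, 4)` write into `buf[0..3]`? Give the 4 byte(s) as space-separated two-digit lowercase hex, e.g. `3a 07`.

id (10b) val=822 bits=0x336 at bit 0: 0x00000336
rsvd (9b) val=508 bits=0x1fc at bit 10: 0x0007f336
lvl (2b) val=-2 bits=0x2 at bit 19: 0x0017f336
chan (2b) val=1 bits=0x1 at bit 21: 0x0037f336
ver (5b) val=20 bits=0x14 at bit 23: 0x0a37f336
type (4b) val=13 bits=0xd at bit 28: 0xda37f336
word = 0xda37f336 → little-endian bytes:
  [0]=0x36  [1]=0xf3  [2]=0x37  [3]=0xda

36 f3 37 da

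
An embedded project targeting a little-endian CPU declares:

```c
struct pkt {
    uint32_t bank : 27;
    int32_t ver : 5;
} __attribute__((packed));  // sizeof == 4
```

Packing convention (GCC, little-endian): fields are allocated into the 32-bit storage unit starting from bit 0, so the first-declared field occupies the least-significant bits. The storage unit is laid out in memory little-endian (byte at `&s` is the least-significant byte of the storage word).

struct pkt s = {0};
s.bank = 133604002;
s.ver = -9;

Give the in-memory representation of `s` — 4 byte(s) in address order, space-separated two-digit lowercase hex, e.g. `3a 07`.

a2 a2 f6 bf

bank (27b) val=133604002 bits=0x7f6a2a2 at bit 0: 0x07f6a2a2
ver (5b) val=-9 bits=0x17 at bit 27: 0xbff6a2a2
word = 0xbff6a2a2 → little-endian bytes:
  [0]=0xa2  [1]=0xa2  [2]=0xf6  [3]=0xbf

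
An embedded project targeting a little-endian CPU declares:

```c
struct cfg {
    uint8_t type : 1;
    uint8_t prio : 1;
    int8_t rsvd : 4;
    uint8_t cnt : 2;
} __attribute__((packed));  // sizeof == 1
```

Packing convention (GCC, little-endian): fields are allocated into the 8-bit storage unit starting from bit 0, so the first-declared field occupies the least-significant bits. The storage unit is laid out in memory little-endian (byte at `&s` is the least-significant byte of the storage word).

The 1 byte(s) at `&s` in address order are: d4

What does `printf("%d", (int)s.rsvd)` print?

5

[0]=0xd4 (little-endian) → word 0xd4
type [0+:1] = (word>>0) & 0x1 = 0
prio [1+:1] = (word>>1) & 0x1 = 0
rsvd [2+:4] = (word>>2) & 0xf = 5  ←
cnt [6+:2] = (word>>6) & 0x3 = 3
rsvd signed 4b, MSB=0: value = 5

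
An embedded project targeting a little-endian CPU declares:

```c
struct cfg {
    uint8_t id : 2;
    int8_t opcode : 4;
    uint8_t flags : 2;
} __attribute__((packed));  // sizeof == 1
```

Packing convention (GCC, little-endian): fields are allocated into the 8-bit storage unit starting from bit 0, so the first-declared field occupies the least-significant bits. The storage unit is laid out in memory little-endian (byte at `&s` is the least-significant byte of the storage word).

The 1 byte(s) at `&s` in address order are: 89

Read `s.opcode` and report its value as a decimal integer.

[0]=0x89 (little-endian) → word 0x89
id [0+:2] = (word>>0) & 0x3 = 1
opcode [2+:4] = (word>>2) & 0xf = 2  ←
flags [6+:2] = (word>>6) & 0x3 = 2
opcode signed 4b, MSB=0: value = 2

2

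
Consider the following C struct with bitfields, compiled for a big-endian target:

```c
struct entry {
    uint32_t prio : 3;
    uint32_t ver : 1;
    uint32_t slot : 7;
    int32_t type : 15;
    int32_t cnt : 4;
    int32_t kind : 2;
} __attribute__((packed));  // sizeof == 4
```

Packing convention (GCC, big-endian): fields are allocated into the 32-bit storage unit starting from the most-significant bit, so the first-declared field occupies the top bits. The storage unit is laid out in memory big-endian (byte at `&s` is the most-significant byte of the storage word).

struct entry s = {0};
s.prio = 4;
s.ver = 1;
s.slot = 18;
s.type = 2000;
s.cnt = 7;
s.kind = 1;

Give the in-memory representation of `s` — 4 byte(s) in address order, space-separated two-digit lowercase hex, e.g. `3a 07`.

[29+:3] prio=4 & 0x7 = 0x4; word=0x80000000
[28+:1] ver=1 & 0x1 = 0x1; word=0x90000000
[21+:7] slot=18 & 0x7f = 0x12; word=0x92400000
[6+:15] type=2000 & 0x7fff = 0x7d0; word=0x9241f400
[2+:4] cnt=7 & 0xf = 0x7; word=0x9241f41c
[0+:2] kind=1 & 0x3 = 0x1; word=0x9241f41d
word = 0x9241f41d → big-endian bytes:
  [0]=0x92  [1]=0x41  [2]=0xf4  [3]=0x1d

92 41 f4 1d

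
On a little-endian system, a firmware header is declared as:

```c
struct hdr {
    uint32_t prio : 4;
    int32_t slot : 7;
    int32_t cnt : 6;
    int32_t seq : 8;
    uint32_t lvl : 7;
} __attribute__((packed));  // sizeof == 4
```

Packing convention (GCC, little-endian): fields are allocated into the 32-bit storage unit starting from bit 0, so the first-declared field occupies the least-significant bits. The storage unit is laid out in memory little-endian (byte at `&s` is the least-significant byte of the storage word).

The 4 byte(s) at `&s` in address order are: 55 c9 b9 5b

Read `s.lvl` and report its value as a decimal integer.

[0]=0x55 [1]=0xc9 [2]=0xb9 [3]=0x5b (little-endian) → word 0x5bb9c955
prio:4 @ bit 0 → (0x5bb9c955>>0)&0xf = 0x5
slot:7 @ bit 4 → (0x5bb9c955>>4)&0x7f = 0x15
cnt:6 @ bit 11 → (0x5bb9c955>>11)&0x3f = 0x39
seq:8 @ bit 17 → (0x5bb9c955>>17)&0xff = 0xdc
lvl:7 @ bit 25 → (0x5bb9c955>>25)&0x7f = 0x2d  ←

45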